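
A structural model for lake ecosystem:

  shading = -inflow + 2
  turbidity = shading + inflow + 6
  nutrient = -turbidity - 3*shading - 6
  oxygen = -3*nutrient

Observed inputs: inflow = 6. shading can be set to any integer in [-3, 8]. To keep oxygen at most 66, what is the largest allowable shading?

Intervening on shading fixes its value directly, overriding its dependence on inflow.
Substituting into the turbidity equation gives turbidity = shading + 12.
Substituting into the nutrient equation gives nutrient = -4*shading - 18.
Substituting into the oxygen equation gives oxygen = 12*shading + 54.
Require 12*shading + 54 ≤ 66, so shading ≤ 1.
The largest integer in [-3, 8] satisfying this is 1.

shading = 1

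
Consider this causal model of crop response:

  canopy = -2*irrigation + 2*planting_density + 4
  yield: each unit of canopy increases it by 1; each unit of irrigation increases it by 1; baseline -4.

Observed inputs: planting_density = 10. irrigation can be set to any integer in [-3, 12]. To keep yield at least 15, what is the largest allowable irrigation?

irrigation = 5

Substituting into the canopy equation gives canopy = -2*irrigation + 24.
Substituting into the yield equation gives yield = -irrigation + 20.
Require -irrigation + 20 ≥ 15, so irrigation ≤ 5.
The largest integer in [-3, 12] satisfying this is 5.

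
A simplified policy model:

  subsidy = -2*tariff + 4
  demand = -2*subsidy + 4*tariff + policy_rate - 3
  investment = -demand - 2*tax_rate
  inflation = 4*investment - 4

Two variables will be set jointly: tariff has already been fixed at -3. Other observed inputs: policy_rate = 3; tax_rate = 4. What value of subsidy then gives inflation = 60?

subsidy = 6

With tariff held at -3:
Intervening on subsidy fixes its value directly, overriding its dependence on tariff.
Substituting into the demand equation gives demand = -2*subsidy - 12.
Substituting into the investment equation gives investment = 2*subsidy + 4.
Substituting into the inflation equation gives inflation = 8*subsidy + 12.
Solve 8*subsidy + 12 = 60: subsidy = (60 - 12) / 8 = 6.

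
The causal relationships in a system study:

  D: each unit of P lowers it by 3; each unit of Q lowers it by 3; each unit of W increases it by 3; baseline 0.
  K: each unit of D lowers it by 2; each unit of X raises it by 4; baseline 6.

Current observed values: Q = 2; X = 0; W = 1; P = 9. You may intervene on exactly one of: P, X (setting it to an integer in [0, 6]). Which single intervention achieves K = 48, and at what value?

set P = 6

Intervening on P: with other inputs at their observed values, K = 6*P + 12. Solving for 48 gives P = 6, within [0, 6].
Intervening on X: K = 4*X + 66. Reaching 48 requires X = -9/2, not an integer.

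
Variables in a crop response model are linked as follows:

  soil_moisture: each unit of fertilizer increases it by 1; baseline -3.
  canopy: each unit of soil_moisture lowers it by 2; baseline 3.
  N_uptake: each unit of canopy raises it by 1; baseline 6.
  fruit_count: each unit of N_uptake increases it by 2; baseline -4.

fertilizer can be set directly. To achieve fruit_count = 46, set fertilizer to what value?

Substituting into the canopy equation gives canopy = -2*fertilizer + 9.
Substituting into the N_uptake equation gives N_uptake = -2*fertilizer + 15.
Substituting into the fruit_count equation gives fruit_count = -4*fertilizer + 26.
Solve -4*fertilizer + 26 = 46: fertilizer = (46 - 26) / -4 = -5.

fertilizer = -5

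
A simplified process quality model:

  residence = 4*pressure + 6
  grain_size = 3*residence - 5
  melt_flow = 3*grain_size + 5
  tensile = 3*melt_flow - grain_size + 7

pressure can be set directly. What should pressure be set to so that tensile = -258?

pressure = -4

Substituting into the grain_size equation gives grain_size = 12*pressure + 13.
Substituting into the melt_flow equation gives melt_flow = 36*pressure + 44.
Substituting into the tensile equation gives tensile = 96*pressure + 126.
Solve 96*pressure + 126 = -258: pressure = (-258 - 126) / 96 = -4.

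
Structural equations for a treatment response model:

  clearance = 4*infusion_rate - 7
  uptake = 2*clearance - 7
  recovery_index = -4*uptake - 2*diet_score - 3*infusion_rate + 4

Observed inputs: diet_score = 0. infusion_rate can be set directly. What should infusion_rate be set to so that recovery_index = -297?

infusion_rate = 11

Substituting into the uptake equation gives uptake = 8*infusion_rate - 21.
This gives recovery_index = -35*infusion_rate + 88.
Solve -35*infusion_rate + 88 = -297: infusion_rate = (-297 - 88) / -35 = 11.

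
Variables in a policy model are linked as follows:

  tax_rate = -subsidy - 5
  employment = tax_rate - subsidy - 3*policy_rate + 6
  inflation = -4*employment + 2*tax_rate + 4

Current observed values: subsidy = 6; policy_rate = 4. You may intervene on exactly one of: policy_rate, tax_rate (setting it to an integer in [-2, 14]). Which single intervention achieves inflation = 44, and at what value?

set tax_rate = 4

Intervening on policy_rate: inflation = 12*policy_rate + 26. Reaching 44 requires policy_rate = 3/2, not an integer.
Intervening on tax_rate: with other inputs at their observed values, inflation = -2*tax_rate + 52. Solving for 44 gives tax_rate = 4, within [-2, 14].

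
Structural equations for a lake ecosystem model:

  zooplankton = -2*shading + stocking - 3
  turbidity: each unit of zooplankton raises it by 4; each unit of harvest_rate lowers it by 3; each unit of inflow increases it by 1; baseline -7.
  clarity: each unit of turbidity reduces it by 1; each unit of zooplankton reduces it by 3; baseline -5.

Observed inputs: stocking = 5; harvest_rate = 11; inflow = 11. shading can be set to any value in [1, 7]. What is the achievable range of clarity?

Substituting into the zooplankton equation gives zooplankton = -2*shading + 2.
Substituting into the turbidity equation gives turbidity = -8*shading - 21.
Substituting into the clarity equation gives clarity = 14*shading + 10.
Linear in shading, so extremes are at the endpoints: shading = 1 gives clarity = 24; shading = 7 gives clarity = 108.

24 to 108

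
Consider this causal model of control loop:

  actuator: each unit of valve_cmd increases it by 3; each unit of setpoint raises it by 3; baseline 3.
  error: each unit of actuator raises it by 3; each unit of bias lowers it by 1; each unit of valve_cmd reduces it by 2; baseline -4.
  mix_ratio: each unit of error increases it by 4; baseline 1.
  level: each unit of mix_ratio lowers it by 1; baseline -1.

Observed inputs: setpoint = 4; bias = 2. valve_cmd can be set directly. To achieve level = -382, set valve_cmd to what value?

valve_cmd = 8

Substituting into the actuator equation gives actuator = 3*valve_cmd + 15.
So error = 7*valve_cmd + 39.
Substituting into the mix_ratio equation gives mix_ratio = 28*valve_cmd + 157.
Substituting into the level equation gives level = -28*valve_cmd - 158.
Solve -28*valve_cmd - 158 = -382: valve_cmd = (-382 + 158) / -28 = 8.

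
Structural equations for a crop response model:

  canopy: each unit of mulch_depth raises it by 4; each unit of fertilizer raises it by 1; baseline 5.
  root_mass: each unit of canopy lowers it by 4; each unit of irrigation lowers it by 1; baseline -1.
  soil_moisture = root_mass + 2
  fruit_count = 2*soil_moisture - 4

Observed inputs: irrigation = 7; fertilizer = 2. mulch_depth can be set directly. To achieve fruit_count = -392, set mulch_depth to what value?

Substituting into the canopy equation gives canopy = 4*mulch_depth + 7.
Substituting into the root_mass equation gives root_mass = -16*mulch_depth - 36.
So soil_moisture = -16*mulch_depth - 34.
So fruit_count = -32*mulch_depth - 72.
Solve -32*mulch_depth - 72 = -392: mulch_depth = (-392 + 72) / -32 = 10.

mulch_depth = 10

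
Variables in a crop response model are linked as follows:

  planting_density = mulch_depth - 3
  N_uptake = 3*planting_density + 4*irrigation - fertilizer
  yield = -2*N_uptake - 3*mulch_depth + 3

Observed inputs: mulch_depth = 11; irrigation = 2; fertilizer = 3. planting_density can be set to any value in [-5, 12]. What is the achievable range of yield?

Intervening on planting_density fixes its value directly, overriding its dependence on mulch_depth.
Substituting into the N_uptake equation gives N_uptake = 3*planting_density + 5.
Substituting into the yield equation gives yield = -6*planting_density - 40.
Linear in planting_density, so extremes are at the endpoints: planting_density = -5 gives yield = -10; planting_density = 12 gives yield = -112.

-112 to -10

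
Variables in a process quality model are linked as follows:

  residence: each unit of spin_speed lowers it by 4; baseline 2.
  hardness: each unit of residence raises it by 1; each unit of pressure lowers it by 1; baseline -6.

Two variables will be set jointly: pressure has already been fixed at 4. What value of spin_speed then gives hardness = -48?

spin_speed = 10

With pressure held at 4:
Substituting into the hardness equation gives hardness = -4*spin_speed - 8.
Solve -4*spin_speed - 8 = -48: spin_speed = (-48 + 8) / -4 = 10.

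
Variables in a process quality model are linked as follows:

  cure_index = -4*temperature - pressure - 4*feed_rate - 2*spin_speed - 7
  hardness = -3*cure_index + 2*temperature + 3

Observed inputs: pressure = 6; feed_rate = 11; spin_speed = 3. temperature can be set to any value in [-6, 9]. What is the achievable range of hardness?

108 to 318

Substituting into the cure_index equation gives cure_index = -4*temperature - 63.
hardness becomes 14*temperature + 192.
Linear in temperature, so extremes are at the endpoints: temperature = -6 gives hardness = 108; temperature = 9 gives hardness = 318.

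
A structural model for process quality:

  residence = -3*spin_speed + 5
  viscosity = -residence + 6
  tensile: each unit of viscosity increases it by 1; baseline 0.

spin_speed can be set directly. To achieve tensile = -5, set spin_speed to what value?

spin_speed = -2

Substituting into the viscosity equation gives viscosity = 3*spin_speed + 1.
Substituting into the tensile equation gives tensile = 3*spin_speed + 1.
Solve 3*spin_speed + 1 = -5: spin_speed = (-5 - 1) / 3 = -2.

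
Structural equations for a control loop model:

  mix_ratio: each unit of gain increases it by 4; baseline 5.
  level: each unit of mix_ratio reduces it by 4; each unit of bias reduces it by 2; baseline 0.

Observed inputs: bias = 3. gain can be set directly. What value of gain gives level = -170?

Substituting into the level equation gives level = -16*gain - 26.
Solve -16*gain - 26 = -170: gain = (-170 + 26) / -16 = 9.

gain = 9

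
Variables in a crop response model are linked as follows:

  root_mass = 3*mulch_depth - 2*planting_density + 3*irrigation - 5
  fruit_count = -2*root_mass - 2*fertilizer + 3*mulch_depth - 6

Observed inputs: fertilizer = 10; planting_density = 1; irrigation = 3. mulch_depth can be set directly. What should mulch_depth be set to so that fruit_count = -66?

Substituting into the root_mass equation gives root_mass = 3*mulch_depth + 2.
Substituting into the fruit_count equation gives fruit_count = -3*mulch_depth - 30.
Solve -3*mulch_depth - 30 = -66: mulch_depth = (-66 + 30) / -3 = 12.

mulch_depth = 12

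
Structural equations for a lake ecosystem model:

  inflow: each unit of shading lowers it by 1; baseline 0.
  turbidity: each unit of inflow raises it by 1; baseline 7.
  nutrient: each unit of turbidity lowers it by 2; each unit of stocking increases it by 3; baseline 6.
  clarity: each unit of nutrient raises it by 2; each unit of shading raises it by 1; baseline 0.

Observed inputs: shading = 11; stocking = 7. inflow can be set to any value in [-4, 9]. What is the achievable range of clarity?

Intervening on inflow fixes its value directly, overriding its dependence on shading.
Substituting into the nutrient equation gives nutrient = -2*inflow + 13.
Substituting into the clarity equation gives clarity = -4*inflow + 37.
Linear in inflow, so extremes are at the endpoints: inflow = -4 gives clarity = 53; inflow = 9 gives clarity = 1.

1 to 53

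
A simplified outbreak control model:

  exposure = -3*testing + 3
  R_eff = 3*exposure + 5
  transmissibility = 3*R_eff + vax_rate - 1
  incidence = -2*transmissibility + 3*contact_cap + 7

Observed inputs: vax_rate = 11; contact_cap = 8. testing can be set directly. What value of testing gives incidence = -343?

Substituting into the R_eff equation gives R_eff = -9*testing + 14.
Substituting into the transmissibility equation gives transmissibility = -27*testing + 52.
incidence becomes 54*testing - 73.
Solve 54*testing - 73 = -343: testing = (-343 + 73) / 54 = -5.

testing = -5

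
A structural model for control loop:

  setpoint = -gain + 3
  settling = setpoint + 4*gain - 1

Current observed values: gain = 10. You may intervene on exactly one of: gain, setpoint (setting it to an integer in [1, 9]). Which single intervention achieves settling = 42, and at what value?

Intervening on gain: settling = 3*gain + 2. Reaching 42 requires gain = 40/3, not an integer.
Intervening on setpoint: with other inputs at their observed values, settling = setpoint + 39. Solving for 42 gives setpoint = 3, within [1, 9].

set setpoint = 3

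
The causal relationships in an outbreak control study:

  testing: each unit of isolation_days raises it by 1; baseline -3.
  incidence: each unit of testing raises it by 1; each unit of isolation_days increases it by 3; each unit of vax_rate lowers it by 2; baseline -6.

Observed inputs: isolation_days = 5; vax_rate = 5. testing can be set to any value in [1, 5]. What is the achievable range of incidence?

Intervening on testing fixes its value directly, overriding its dependence on isolation_days.
Substituting into the incidence equation gives incidence = testing - 1.
Linear in testing, so extremes are at the endpoints: testing = 1 gives incidence = 0; testing = 5 gives incidence = 4.

0 to 4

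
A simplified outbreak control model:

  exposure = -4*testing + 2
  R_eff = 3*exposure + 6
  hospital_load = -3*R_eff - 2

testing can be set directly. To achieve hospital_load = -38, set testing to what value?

Substituting into the R_eff equation gives R_eff = -12*testing + 12.
This gives hospital_load = 36*testing - 38.
Solve 36*testing - 38 = -38: testing = (-38 + 38) / 36 = 0.

testing = 0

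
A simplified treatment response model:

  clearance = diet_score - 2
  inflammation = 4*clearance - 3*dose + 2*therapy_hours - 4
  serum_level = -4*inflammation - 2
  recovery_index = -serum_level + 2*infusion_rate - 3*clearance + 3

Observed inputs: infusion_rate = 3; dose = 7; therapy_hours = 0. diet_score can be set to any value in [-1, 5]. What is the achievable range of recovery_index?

Substituting into the inflammation equation gives inflammation = 4*diet_score - 33.
Substituting into the serum_level equation gives serum_level = -16*diet_score + 130.
This gives recovery_index = 13*diet_score - 115.
Linear in diet_score, so extremes are at the endpoints: diet_score = -1 gives recovery_index = -128; diet_score = 5 gives recovery_index = -50.

-128 to -50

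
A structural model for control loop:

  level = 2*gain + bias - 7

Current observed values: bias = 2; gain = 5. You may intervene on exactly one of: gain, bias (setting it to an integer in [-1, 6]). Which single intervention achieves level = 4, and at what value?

Intervening on gain: level = 2*gain - 5. Reaching 4 requires gain = 9/2, not an integer.
Intervening on bias: with other inputs at their observed values, level = bias + 3. Solving for 4 gives bias = 1, within [-1, 6].

set bias = 1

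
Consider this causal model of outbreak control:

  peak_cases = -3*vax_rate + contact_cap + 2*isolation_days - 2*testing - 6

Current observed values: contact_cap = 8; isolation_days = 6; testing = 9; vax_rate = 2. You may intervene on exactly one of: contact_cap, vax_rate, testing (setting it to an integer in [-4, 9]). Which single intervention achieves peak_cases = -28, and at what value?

set vax_rate = 8

Intervening on contact_cap: peak_cases = contact_cap - 18. Reaching -28 requires contact_cap = -10, outside [-4, 9].
Intervening on vax_rate: with other inputs at their observed values, peak_cases = -3*vax_rate - 4. Solving for -28 gives vax_rate = 8, within [-4, 9].
Intervening on testing: peak_cases = -2*testing + 8. Reaching -28 requires testing = 18, outside [-4, 9].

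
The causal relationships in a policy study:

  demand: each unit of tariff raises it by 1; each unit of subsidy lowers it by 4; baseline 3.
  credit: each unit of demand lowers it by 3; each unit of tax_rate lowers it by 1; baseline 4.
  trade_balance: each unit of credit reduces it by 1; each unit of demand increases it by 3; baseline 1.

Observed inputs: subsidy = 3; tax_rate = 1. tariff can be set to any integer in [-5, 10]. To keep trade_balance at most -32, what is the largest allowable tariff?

Substituting into the demand equation gives demand = tariff - 9.
Substituting into the credit equation gives credit = -3*tariff + 30.
Substituting into the trade_balance equation gives trade_balance = 6*tariff - 56.
Require 6*tariff - 56 ≤ -32, so tariff ≤ 4.
The largest integer in [-5, 10] satisfying this is 4.

tariff = 4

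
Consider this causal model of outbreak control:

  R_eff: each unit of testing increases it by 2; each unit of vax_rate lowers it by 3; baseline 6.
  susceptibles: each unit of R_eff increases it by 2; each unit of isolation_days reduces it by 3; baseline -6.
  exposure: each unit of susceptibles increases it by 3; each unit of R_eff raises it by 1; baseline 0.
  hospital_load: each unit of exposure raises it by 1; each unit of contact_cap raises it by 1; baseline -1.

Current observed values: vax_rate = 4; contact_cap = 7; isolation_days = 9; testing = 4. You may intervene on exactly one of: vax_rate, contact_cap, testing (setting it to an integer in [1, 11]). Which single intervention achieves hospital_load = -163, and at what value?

Intervening on vax_rate: with other inputs at their observed values, hospital_load = -21*vax_rate + 5. Solving for -163 gives vax_rate = 8, within [1, 11].
Intervening on contact_cap: hospital_load = contact_cap - 86. Reaching -163 requires contact_cap = -77, outside [1, 11].
Intervening on testing: hospital_load = 14*testing - 135. Reaching -163 requires testing = -2, outside [1, 11].

set vax_rate = 8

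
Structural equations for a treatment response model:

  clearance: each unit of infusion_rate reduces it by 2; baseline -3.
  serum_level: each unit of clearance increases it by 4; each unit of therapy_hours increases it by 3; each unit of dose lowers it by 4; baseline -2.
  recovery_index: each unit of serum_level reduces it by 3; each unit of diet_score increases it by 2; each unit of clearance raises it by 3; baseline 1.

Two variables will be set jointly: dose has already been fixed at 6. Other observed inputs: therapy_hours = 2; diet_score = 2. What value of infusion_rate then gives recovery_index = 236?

With dose held at 6:
Substituting into the serum_level equation gives serum_level = -8*infusion_rate - 32.
So recovery_index = 18*infusion_rate + 92.
Solve 18*infusion_rate + 92 = 236: infusion_rate = (236 - 92) / 18 = 8.

infusion_rate = 8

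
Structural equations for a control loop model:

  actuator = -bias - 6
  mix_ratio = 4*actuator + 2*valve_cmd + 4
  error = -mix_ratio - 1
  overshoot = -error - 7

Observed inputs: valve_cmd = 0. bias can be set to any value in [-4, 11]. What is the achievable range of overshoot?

-70 to -10

Substituting into the mix_ratio equation gives mix_ratio = -4*bias - 20.
So error = 4*bias + 19.
This gives overshoot = -4*bias - 26.
Linear in bias, so extremes are at the endpoints: bias = -4 gives overshoot = -10; bias = 11 gives overshoot = -70.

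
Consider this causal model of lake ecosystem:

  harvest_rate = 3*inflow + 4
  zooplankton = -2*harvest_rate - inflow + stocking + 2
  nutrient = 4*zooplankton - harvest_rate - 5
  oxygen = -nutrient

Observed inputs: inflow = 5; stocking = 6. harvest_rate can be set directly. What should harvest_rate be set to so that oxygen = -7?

Intervening on harvest_rate fixes its value directly, overriding its dependence on inflow.
Substituting into the zooplankton equation gives zooplankton = -2*harvest_rate + 3.
nutrient becomes -9*harvest_rate + 7.
Substituting into the oxygen equation gives oxygen = 9*harvest_rate - 7.
Solve 9*harvest_rate - 7 = -7: harvest_rate = (-7 + 7) / 9 = 0.

harvest_rate = 0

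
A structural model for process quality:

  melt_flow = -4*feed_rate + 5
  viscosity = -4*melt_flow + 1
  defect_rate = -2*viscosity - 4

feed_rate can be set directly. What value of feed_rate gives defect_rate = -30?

Substituting into the viscosity equation gives viscosity = 16*feed_rate - 19.
So defect_rate = -32*feed_rate + 34.
Solve -32*feed_rate + 34 = -30: feed_rate = (-30 - 34) / -32 = 2.

feed_rate = 2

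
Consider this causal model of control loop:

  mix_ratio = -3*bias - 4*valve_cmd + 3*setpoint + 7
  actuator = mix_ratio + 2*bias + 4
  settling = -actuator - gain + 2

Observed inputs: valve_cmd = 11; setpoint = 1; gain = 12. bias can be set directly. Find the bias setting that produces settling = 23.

Substituting into the mix_ratio equation gives mix_ratio = -3*bias - 34.
Substituting into the actuator equation gives actuator = -bias - 30.
So settling = bias + 20.
Solve bias + 20 = 23: bias = (23 - 20) / 1 = 3.

bias = 3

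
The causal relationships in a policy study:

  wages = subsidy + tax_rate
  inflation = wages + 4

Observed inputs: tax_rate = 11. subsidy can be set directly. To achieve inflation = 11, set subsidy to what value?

Substituting into the wages equation gives wages = subsidy + 11.
Substituting into the inflation equation gives inflation = subsidy + 15.
Solve subsidy + 15 = 11: subsidy = (11 - 15) / 1 = -4.

subsidy = -4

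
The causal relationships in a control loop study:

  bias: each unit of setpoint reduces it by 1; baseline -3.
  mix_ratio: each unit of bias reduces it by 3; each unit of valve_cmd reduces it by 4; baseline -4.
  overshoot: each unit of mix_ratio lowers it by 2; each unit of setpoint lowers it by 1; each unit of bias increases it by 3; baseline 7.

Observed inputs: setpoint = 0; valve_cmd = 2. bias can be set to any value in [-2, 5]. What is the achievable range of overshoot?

13 to 76

Intervening on bias fixes its value directly, overriding its dependence on setpoint.
Substituting into the mix_ratio equation gives mix_ratio = -3*bias - 12.
Substituting into the overshoot equation gives overshoot = 9*bias + 31.
Linear in bias, so extremes are at the endpoints: bias = -2 gives overshoot = 13; bias = 5 gives overshoot = 76.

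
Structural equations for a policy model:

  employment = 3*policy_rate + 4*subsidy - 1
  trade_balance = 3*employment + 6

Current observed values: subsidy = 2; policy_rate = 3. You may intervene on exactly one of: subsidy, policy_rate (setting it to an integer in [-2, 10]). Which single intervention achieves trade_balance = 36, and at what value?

set policy_rate = 1

Intervening on subsidy: trade_balance = 12*subsidy + 30. Reaching 36 requires subsidy = 1/2, not an integer.
Intervening on policy_rate: with other inputs at their observed values, trade_balance = 9*policy_rate + 27. Solving for 36 gives policy_rate = 1, within [-2, 10].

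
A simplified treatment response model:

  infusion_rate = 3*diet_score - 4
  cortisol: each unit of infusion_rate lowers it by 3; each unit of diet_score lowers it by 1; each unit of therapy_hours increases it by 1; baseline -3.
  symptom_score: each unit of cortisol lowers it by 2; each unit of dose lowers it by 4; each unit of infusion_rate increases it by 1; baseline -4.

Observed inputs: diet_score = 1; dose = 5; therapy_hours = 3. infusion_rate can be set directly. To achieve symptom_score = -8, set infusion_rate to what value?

Intervening on infusion_rate fixes its value directly, overriding its dependence on diet_score.
Substituting into the cortisol equation gives cortisol = -3*infusion_rate - 1.
Substituting into the symptom_score equation gives symptom_score = 7*infusion_rate - 22.
Solve 7*infusion_rate - 22 = -8: infusion_rate = (-8 + 22) / 7 = 2.

infusion_rate = 2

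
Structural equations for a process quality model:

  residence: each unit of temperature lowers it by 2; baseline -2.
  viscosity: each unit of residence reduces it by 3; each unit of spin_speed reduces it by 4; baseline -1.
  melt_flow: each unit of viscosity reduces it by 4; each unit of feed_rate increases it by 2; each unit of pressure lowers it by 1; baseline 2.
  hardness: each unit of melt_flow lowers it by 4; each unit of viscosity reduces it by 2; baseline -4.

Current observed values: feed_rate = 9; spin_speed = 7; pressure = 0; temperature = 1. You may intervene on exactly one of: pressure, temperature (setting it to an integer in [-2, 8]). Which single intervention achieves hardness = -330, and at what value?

set pressure = -2

Intervening on pressure: with other inputs at their observed values, hardness = 4*pressure - 322. Solving for -330 gives pressure = -2, within [-2, 8].
Intervening on temperature: hardness = 84*temperature - 406. Reaching -330 requires temperature = 19/21, not an integer.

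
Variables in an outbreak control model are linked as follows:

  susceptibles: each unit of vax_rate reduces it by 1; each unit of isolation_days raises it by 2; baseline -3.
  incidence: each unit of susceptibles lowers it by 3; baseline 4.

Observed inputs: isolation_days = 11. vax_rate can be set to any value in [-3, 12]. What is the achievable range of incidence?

Substituting into the susceptibles equation gives susceptibles = -vax_rate + 19.
Substituting into the incidence equation gives incidence = 3*vax_rate - 53.
Linear in vax_rate, so extremes are at the endpoints: vax_rate = -3 gives incidence = -62; vax_rate = 12 gives incidence = -17.

-62 to -17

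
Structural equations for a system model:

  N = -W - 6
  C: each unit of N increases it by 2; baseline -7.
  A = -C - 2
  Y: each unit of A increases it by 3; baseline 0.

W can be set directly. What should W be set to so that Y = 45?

W = -1

Substituting into the C equation gives C = -2*W - 19.
Substituting into the A equation gives A = 2*W + 17.
So Y = 6*W + 51.
Solve 6*W + 51 = 45: W = (45 - 51) / 6 = -1.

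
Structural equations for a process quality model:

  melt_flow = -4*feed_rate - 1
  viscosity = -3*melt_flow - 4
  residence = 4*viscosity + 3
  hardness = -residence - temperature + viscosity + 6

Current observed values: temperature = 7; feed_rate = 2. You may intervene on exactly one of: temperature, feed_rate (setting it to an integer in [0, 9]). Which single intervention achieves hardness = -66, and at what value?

Intervening on temperature: with other inputs at their observed values, hardness = -temperature - 66. Solving for -66 gives temperature = 0, within [0, 9].
Intervening on feed_rate: hardness = -36*feed_rate - 1. Reaching -66 requires feed_rate = 65/36, not an integer.

set temperature = 0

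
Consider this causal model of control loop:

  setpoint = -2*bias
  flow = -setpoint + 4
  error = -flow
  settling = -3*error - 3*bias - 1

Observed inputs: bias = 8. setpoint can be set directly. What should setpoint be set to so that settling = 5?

Intervening on setpoint fixes its value directly, overriding its dependence on bias.
Substituting into the error equation gives error = setpoint - 4.
This gives settling = -3*setpoint - 13.
Solve -3*setpoint - 13 = 5: setpoint = (5 + 13) / -3 = -6.

setpoint = -6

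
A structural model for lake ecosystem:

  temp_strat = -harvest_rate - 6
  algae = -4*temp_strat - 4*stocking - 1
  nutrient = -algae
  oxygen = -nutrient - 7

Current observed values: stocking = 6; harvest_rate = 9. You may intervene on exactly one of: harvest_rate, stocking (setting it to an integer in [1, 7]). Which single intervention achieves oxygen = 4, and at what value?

Intervening on harvest_rate: with other inputs at their observed values, oxygen = 4*harvest_rate - 8. Solving for 4 gives harvest_rate = 3, within [1, 7].
Intervening on stocking: oxygen = -4*stocking + 52. Reaching 4 requires stocking = 12, outside [1, 7].

set harvest_rate = 3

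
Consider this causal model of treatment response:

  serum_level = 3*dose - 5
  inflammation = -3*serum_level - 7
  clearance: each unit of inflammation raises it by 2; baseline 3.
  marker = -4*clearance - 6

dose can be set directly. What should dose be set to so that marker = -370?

dose = -4

Substituting into the inflammation equation gives inflammation = -9*dose + 8.
So clearance = -18*dose + 19.
marker becomes 72*dose - 82.
Solve 72*dose - 82 = -370: dose = (-370 + 82) / 72 = -4.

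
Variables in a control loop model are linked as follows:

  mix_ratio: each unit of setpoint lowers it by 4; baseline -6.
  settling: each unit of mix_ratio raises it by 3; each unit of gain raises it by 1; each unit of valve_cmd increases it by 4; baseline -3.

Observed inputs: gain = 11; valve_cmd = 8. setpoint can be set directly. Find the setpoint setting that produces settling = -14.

Substituting into the settling equation gives settling = -12*setpoint + 22.
Solve -12*setpoint + 22 = -14: setpoint = (-14 - 22) / -12 = 3.

setpoint = 3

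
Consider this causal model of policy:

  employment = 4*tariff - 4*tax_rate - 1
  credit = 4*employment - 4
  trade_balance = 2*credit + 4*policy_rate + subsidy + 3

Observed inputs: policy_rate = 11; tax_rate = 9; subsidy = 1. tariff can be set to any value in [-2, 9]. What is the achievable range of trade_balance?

-320 to 32

Substituting into the employment equation gives employment = 4*tariff - 37.
This gives credit = 16*tariff - 152.
This gives trade_balance = 32*tariff - 256.
Linear in tariff, so extremes are at the endpoints: tariff = -2 gives trade_balance = -320; tariff = 9 gives trade_balance = 32.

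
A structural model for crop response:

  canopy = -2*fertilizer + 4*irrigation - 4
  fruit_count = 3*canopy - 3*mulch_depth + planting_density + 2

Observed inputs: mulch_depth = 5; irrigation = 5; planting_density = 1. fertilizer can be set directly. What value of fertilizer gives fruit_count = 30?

fertilizer = 1

Substituting into the canopy equation gives canopy = -2*fertilizer + 16.
So fruit_count = -6*fertilizer + 36.
Solve -6*fertilizer + 36 = 30: fertilizer = (30 - 36) / -6 = 1.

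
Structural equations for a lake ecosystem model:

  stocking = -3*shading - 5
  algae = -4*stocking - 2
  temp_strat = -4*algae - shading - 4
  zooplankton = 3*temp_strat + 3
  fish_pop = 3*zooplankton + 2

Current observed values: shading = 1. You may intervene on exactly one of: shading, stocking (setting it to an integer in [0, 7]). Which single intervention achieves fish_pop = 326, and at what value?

Intervening on shading: fish_pop = -441*shading - 673. Reaching 326 requires shading = -111/49, not an integer.
Intervening on stocking: with other inputs at their observed values, fish_pop = 144*stocking + 38. Solving for 326 gives stocking = 2, within [0, 7].

set stocking = 2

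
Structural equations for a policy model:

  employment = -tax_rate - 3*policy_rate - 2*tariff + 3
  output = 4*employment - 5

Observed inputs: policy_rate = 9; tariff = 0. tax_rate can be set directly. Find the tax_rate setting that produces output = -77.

tax_rate = -6

Substituting into the employment equation gives employment = -tax_rate - 24.
So output = -4*tax_rate - 101.
Solve -4*tax_rate - 101 = -77: tax_rate = (-77 + 101) / -4 = -6.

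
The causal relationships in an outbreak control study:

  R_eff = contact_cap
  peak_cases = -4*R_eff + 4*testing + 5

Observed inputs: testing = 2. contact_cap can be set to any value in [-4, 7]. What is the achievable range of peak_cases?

Substituting into the peak_cases equation gives peak_cases = -4*contact_cap + 13.
Linear in contact_cap, so extremes are at the endpoints: contact_cap = -4 gives peak_cases = 29; contact_cap = 7 gives peak_cases = -15.

-15 to 29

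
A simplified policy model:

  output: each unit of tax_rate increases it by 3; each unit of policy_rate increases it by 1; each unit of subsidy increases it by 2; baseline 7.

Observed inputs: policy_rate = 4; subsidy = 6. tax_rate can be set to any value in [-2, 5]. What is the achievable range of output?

17 to 38

Substituting into the output equation gives output = 3*tax_rate + 23.
Linear in tax_rate, so extremes are at the endpoints: tax_rate = -2 gives output = 17; tax_rate = 5 gives output = 38.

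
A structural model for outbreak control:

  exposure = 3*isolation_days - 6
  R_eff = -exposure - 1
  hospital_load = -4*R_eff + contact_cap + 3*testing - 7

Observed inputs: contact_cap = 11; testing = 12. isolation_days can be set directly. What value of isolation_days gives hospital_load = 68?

isolation_days = 4

Substituting into the R_eff equation gives R_eff = -3*isolation_days + 5.
So hospital_load = 12*isolation_days + 20.
Solve 12*isolation_days + 20 = 68: isolation_days = (68 - 20) / 12 = 4.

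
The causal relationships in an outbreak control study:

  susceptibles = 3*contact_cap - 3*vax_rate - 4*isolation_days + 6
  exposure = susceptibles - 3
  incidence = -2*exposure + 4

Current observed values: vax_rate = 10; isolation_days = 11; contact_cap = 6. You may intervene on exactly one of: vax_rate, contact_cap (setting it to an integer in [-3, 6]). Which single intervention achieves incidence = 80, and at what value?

Intervening on vax_rate: with other inputs at their observed values, incidence = 6*vax_rate + 50. Solving for 80 gives vax_rate = 5, within [-3, 6].
Intervening on contact_cap: incidence = -6*contact_cap + 146. Reaching 80 requires contact_cap = 11, outside [-3, 6].

set vax_rate = 5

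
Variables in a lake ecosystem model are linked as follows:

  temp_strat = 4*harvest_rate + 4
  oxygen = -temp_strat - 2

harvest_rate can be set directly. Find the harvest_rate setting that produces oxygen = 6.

harvest_rate = -3

Substituting into the oxygen equation gives oxygen = -4*harvest_rate - 6.
Solve -4*harvest_rate - 6 = 6: harvest_rate = (6 + 6) / -4 = -3.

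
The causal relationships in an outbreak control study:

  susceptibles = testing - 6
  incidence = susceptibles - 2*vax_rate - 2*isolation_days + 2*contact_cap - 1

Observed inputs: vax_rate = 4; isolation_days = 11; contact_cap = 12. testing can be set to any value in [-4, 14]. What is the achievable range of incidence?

-17 to 1

Substituting into the incidence equation gives incidence = testing - 13.
Linear in testing, so extremes are at the endpoints: testing = -4 gives incidence = -17; testing = 14 gives incidence = 1.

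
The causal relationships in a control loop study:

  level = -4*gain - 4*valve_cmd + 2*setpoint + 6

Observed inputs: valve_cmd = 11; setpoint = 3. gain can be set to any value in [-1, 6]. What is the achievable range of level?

Substituting into the level equation gives level = -4*gain - 32.
Linear in gain, so extremes are at the endpoints: gain = -1 gives level = -28; gain = 6 gives level = -56.

-56 to -28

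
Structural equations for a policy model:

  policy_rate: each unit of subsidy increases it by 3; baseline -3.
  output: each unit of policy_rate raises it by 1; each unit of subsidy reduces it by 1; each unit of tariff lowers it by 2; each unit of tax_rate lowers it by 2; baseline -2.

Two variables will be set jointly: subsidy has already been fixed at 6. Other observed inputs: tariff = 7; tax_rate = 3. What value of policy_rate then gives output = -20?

With subsidy held at 6:
Intervening on policy_rate fixes its value directly, overriding its dependence on subsidy.
Substituting into the output equation gives output = policy_rate - 28.
Solve policy_rate - 28 = -20: policy_rate = (-20 + 28) / 1 = 8.

policy_rate = 8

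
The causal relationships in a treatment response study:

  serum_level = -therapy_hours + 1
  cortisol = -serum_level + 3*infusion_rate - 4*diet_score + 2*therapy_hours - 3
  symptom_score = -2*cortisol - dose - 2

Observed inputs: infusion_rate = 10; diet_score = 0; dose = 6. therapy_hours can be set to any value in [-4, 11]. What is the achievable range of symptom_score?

Substituting into the cortisol equation gives cortisol = 3*therapy_hours + 26.
Substituting into the symptom_score equation gives symptom_score = -6*therapy_hours - 60.
Linear in therapy_hours, so extremes are at the endpoints: therapy_hours = -4 gives symptom_score = -36; therapy_hours = 11 gives symptom_score = -126.

-126 to -36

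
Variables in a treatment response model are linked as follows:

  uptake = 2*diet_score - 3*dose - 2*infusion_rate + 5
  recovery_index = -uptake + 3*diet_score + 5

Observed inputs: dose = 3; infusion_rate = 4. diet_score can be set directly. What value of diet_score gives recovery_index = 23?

Substituting into the uptake equation gives uptake = 2*diet_score - 12.
Substituting into the recovery_index equation gives recovery_index = diet_score + 17.
Solve diet_score + 17 = 23: diet_score = (23 - 17) / 1 = 6.

diet_score = 6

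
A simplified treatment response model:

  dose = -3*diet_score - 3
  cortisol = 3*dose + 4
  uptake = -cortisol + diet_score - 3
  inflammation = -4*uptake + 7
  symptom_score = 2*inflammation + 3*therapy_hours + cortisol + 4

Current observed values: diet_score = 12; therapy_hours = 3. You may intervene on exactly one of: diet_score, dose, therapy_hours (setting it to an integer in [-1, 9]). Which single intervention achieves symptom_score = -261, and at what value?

set diet_score = 3

Intervening on diet_score: with other inputs at their observed values, symptom_score = -89*diet_score + 6. Solving for -261 gives diet_score = 3, within [-1, 9].
Intervening on dose: symptom_score = 27*dose - 9. Reaching -261 requires dose = -28/3, not an integer.
Intervening on therapy_hours: symptom_score = 3*therapy_hours - 1071. Reaching -261 requires therapy_hours = 270, outside [-1, 9].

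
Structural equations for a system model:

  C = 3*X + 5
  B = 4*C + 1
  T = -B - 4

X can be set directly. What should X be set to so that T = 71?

Substituting into the B equation gives B = 12*X + 21.
This gives T = -12*X - 25.
Solve -12*X - 25 = 71: X = (71 + 25) / -12 = -8.

X = -8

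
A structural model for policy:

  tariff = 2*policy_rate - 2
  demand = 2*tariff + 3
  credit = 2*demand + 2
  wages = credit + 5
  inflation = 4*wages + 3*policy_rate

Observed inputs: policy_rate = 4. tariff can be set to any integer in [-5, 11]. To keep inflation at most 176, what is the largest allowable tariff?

tariff = 7

Intervening on tariff fixes its value directly, overriding its dependence on policy_rate.
Substituting into the credit equation gives credit = 4*tariff + 8.
So wages = 4*tariff + 13.
So inflation = 16*tariff + 64.
Require 16*tariff + 64 ≤ 176, so tariff ≤ 7.
The largest integer in [-5, 11] satisfying this is 7.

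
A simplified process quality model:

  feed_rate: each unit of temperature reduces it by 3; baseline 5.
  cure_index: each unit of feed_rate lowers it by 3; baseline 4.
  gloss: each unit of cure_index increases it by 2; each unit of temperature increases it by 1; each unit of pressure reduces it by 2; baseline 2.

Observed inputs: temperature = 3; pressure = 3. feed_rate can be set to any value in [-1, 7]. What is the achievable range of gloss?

-35 to 13

Intervening on feed_rate fixes its value directly, overriding its dependence on temperature.
Substituting into the gloss equation gives gloss = -6*feed_rate + 7.
Linear in feed_rate, so extremes are at the endpoints: feed_rate = -1 gives gloss = 13; feed_rate = 7 gives gloss = -35.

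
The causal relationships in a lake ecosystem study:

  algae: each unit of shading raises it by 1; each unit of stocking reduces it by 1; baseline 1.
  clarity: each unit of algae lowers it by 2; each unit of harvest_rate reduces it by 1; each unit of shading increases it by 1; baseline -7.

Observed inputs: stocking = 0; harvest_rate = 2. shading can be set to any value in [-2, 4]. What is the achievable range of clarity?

Substituting into the algae equation gives algae = shading + 1.
clarity becomes -shading - 11.
Linear in shading, so extremes are at the endpoints: shading = -2 gives clarity = -9; shading = 4 gives clarity = -15.

-15 to -9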